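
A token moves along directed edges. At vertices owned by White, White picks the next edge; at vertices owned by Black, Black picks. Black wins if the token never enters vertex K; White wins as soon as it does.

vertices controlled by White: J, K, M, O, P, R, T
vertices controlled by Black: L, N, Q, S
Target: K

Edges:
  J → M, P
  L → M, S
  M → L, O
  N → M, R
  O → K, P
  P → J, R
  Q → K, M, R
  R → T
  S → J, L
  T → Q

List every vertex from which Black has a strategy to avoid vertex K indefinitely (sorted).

A0 = {K}
A1: add {O} — O (White) has O→K.
A2: add {M} — M (White) has M→O.
A3: add {J} — J (White) has J→M.
A4: add {P} — P (White) has P→J.
A5 = A4; e.g. L (Black) can still go to S. Fixed point.
White's attractor = {J, K, M, O, P}; Black avoids the target exactly from the complement.

L, N, Q, R, S, T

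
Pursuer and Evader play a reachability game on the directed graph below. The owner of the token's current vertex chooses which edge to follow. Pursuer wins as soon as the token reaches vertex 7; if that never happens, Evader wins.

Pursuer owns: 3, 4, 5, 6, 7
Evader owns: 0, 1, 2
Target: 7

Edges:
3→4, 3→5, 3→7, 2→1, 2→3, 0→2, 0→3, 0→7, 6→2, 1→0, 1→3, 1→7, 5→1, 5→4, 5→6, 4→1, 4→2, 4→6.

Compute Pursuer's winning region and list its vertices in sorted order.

A0 = {7}
A1: add {3} — 3 (Pursuer) has 3→7.
A2 = A1; e.g. 0 (Evader) can still go to 2. Fixed point.
Pursuer's winning region = {3, 7}.

3, 7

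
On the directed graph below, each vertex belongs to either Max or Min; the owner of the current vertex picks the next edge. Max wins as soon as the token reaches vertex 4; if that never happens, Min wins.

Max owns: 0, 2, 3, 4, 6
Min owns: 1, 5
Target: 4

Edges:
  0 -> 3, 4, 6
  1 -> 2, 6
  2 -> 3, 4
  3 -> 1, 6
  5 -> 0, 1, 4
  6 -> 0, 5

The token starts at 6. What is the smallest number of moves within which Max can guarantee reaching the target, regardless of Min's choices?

A0 = {4}
A1: add {0, 2} — 0 (Max) has 0→4; 2 (Max) has 2→4.
A2: add {6} — 6 (Max) has 6→0.
6 enters the attractor at level 2, so Max can force the target in 2 moves from there.

2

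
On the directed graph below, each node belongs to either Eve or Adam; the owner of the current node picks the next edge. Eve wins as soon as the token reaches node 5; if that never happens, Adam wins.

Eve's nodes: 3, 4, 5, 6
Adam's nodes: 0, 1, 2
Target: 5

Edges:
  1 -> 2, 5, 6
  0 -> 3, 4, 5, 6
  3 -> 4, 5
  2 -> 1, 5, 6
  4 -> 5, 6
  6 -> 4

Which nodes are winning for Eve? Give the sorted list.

0, 3, 4, 5, 6

A0 = {5}
A1: add {3, 4} — 3 (Eve) has 3→5; 4 (Eve) has 4→5.
A2: add {6} — 6 (Eve) has 6→4.
A3: add {0} — 0 (Adam): all of {3, 4, 5, 6} already in.
A4 = A3; e.g. 1 (Adam) can still go to 2. Fixed point.
Eve's winning region = {0, 3, 4, 5, 6}.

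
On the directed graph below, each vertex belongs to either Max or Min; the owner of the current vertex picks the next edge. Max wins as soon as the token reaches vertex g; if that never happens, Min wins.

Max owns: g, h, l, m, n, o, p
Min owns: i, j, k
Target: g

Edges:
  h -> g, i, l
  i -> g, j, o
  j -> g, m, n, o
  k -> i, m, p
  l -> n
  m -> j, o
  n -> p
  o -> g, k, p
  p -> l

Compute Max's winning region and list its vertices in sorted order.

A0 = {g}
A1: add {h, o} — h (Max) has h→g; o (Max) has o→g.
A2: add {m} — m (Max) has m→o.
A3 = A2; e.g. i (Min) can still go to j. Fixed point.
Max's winning region = {g, h, m, o}.

g, h, m, o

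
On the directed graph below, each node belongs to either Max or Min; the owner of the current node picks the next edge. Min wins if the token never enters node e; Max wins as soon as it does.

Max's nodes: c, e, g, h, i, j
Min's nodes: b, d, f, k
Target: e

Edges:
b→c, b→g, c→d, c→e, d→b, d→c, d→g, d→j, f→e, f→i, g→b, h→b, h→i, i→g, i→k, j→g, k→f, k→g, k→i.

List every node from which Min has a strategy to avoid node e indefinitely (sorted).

A0 = {e}
A1: add {c} — c (Max) has c→e.
A2 = A1; e.g. b (Min) can still go to g. Fixed point.
Max's attractor = {c, e}; Min avoids the target exactly from the complement.

b, d, f, g, h, i, j, k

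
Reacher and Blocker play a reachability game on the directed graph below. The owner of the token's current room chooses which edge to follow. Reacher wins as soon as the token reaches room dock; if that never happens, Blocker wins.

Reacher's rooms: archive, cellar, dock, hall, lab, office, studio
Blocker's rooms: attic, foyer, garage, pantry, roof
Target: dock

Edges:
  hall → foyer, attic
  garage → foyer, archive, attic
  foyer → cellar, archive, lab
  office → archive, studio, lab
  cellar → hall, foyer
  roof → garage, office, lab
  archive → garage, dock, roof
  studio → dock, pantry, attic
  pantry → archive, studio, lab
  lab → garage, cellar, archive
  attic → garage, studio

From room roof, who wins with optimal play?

Blocker

A0 = {dock}
A1: add {archive, studio} — archive (Reacher) has archive→dock; studio (Reacher) has studio→dock.
A2: add {lab, office} — office (Reacher) has office→archive; lab (Reacher) has lab→archive.
A3: add {pantry} — pantry (Blocker): all of {archive, studio, lab} already in.
A4 = A3; e.g. hall (Reacher) has no edge into A3. Fixed point.
roof never enters the attractor, so Blocker can avoid the target forever.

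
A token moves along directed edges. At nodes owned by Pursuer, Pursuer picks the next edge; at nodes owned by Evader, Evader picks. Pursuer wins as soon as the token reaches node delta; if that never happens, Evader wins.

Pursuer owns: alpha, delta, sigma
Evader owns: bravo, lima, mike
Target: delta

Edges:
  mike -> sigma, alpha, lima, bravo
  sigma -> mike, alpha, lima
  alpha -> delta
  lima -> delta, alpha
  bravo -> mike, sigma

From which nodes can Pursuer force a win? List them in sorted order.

A0 = {delta}
A1: add {alpha} — alpha (Pursuer) has alpha→delta.
A2: add {lima, sigma} — sigma (Pursuer) has sigma→alpha; lima (Evader): all of {delta, alpha} already in.
A3 = A2; e.g. mike (Evader) can still go to bravo. Fixed point.
Pursuer's winning region = {alpha, delta, lima, sigma}.

alpha, delta, lima, sigma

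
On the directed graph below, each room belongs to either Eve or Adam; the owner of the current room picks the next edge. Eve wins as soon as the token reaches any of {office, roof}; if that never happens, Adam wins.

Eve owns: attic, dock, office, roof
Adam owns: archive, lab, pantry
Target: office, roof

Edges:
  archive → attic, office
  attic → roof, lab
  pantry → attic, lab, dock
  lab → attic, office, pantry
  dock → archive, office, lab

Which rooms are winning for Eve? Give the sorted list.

archive, attic, dock, office, roof

A0 = {office, roof}
A1: add {attic, dock} — attic (Eve) has attic→roof; dock (Eve) has dock→office.
A2: add {archive} — archive (Adam): all of {attic, office} already in.
A3 = A2; e.g. pantry (Adam) can still go to lab. Fixed point.
Eve's winning region = {archive, attic, dock, office, roof}.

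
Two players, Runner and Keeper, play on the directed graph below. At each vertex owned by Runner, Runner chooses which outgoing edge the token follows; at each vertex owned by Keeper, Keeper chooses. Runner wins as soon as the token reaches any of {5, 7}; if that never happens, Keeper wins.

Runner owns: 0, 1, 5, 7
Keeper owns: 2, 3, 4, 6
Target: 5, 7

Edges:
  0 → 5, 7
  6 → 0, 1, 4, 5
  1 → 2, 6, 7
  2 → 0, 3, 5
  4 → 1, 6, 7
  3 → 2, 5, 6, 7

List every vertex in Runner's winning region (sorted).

A0 = {5, 7}
A1: add {0, 1} — 0 (Runner) has 0→5; 1 (Runner) has 1→7.
A2 = A1; e.g. 2 (Keeper) can still go to 3. Fixed point.
Runner's winning region = {0, 1, 5, 7}.

0, 1, 5, 7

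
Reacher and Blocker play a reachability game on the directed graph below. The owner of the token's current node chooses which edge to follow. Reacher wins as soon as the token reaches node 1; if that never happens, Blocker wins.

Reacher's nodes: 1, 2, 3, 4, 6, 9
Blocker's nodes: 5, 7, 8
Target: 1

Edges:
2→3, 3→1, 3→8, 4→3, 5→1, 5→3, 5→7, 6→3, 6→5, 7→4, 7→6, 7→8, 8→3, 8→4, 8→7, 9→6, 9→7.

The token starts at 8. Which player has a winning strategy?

Blocker

A0 = {1}
A1: add {3} — 3 (Reacher) has 3→1.
A2: add {2, 4, 6} — 2 (Reacher) has 2→3; 4 (Reacher) has 4→3; 6 (Reacher) has 6→3.
A3: add {9} — 9 (Reacher) has 9→6.
A4 = A3; e.g. 5 (Blocker) can still go to 7. Fixed point.
8 never enters the attractor, so Blocker can avoid the target forever.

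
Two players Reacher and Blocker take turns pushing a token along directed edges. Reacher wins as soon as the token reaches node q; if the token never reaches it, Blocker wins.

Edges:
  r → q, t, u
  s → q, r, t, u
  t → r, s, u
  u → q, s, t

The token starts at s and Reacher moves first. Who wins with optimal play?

Track states (vertex, player-to-move).
A0 = {(q,Reacher), (q,Blocker)}
A1: add {(r,Reacher), (s,Reacher), (u,Reacher)}.
(s,Reacher) ∈ A1 ⇒ Reacher forces the target.

Reacher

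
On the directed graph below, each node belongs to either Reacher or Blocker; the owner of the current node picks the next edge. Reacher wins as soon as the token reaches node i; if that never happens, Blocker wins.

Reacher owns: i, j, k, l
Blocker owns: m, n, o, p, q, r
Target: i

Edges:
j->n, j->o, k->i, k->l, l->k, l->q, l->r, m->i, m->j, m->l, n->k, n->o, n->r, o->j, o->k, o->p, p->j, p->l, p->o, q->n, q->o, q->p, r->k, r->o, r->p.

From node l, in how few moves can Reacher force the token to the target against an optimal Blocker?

A0 = {i}
A1: add {k} — k (Reacher) has k→i.
A2: add {l} — l (Reacher) has l→k.
A3 = A2; e.g. j (Reacher) has no edge into A2. Fixed point.
l enters the attractor at level 2, so Reacher can force the target in 2 moves from there.

2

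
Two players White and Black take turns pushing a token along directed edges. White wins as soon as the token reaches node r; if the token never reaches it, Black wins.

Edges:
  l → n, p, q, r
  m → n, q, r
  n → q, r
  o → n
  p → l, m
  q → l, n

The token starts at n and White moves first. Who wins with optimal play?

Track states (vertex, player-to-move).
A0 = {(r,White), (r,Black)}
A1: add {(l,White), (m,White), (n,White)}.
(n,White) ∈ A1 ⇒ White forces the target.

White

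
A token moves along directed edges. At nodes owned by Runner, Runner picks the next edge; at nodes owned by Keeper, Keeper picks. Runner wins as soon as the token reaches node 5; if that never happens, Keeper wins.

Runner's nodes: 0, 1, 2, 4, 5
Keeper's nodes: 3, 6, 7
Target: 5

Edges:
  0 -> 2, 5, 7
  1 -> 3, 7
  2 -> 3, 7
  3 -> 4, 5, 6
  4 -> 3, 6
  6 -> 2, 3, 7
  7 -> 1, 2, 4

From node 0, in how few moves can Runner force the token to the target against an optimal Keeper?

A0 = {5}
A1: add {0} — 0 (Runner) has 0→5.
A2 = A1; e.g. 1 (Runner) has no edge into A1. Fixed point.
0 enters the attractor at level 1, so Runner can force the target in 1 move from there.

1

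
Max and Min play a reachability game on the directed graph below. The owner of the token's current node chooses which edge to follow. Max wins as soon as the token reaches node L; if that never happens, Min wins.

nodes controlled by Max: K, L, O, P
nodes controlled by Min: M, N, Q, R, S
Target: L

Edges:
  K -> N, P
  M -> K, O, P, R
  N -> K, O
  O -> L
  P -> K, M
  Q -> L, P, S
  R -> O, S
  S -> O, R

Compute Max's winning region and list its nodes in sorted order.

A0 = {L}
A1: add {O} — O (Max) has O→L.
A2 = A1; e.g. K (Max) has no edge into A1. Fixed point.
Max's winning region = {L, O}.

L, O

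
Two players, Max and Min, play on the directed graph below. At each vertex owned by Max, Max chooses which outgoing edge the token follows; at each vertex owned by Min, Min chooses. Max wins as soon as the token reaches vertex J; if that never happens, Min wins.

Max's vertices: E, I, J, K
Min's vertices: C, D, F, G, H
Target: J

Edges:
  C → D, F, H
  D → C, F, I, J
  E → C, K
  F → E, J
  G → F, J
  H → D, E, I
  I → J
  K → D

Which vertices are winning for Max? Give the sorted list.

A0 = {J}
A1: add {I} — I (Max) has I→J.
A2 = A1; e.g. C (Min) can still go to D. Fixed point.
Max's winning region = {I, J}.

I, J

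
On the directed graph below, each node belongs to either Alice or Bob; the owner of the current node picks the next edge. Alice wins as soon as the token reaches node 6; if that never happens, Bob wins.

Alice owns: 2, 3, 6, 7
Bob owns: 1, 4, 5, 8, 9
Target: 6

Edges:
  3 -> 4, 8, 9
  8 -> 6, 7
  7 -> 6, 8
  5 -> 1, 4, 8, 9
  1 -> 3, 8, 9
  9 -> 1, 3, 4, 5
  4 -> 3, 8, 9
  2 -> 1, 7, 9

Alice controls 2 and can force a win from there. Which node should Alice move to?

7

A0 = {6}
A1: add {7} — 7 (Alice) has 7→6.
A2: add {2, 8} — 2 (Alice) has 2→7; 8 (Bob): all of {6, 7} already in.
A3: add {3} — 3 (Alice) has 3→8.
A4 = A3; e.g. 1 (Bob) can still go to 9. Fixed point.
From 2, successor 7 is in the attractor (rank 1); the other successors 1, 9 are not.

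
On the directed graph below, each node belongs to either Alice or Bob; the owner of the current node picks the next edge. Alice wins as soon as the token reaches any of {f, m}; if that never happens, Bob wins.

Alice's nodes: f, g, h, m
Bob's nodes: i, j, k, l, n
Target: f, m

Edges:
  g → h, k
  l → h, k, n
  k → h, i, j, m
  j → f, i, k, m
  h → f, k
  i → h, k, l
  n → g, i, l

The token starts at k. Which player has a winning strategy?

Bob

A0 = {f, m}
A1: add {h} — h (Alice) has h→f.
A2: add {g} — g (Alice) has g→h.
A3 = A2; e.g. i (Bob) can still go to k. Fixed point.
k never enters the attractor, so Bob can avoid the target forever.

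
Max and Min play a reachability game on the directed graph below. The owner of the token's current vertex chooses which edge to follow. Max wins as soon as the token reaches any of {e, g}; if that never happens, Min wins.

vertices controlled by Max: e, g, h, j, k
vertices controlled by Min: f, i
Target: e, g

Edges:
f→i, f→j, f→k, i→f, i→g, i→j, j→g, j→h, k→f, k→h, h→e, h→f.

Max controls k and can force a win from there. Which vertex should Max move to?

h

A0 = {e, g}
A1: add {h, j} — h (Max) has h→e; j (Max) has j→g.
A2: add {k} — k (Max) has k→h.
A3 = A2; e.g. f (Min) can still go to i. Fixed point.
From k, successor h is in the attractor (rank 1); the other successor f is not.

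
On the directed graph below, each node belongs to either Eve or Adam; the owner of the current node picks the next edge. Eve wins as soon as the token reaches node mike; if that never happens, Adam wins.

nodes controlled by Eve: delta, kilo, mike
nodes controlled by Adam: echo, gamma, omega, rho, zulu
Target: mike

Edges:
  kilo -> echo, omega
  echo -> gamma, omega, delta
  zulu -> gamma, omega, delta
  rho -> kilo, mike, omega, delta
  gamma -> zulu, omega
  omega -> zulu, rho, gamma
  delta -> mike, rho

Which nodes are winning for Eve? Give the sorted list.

delta, mike

A0 = {mike}
A1: add {delta} — delta (Eve) has delta→mike.
A2 = A1; e.g. kilo (Eve) has no edge into A1. Fixed point.
Eve's winning region = {delta, mike}.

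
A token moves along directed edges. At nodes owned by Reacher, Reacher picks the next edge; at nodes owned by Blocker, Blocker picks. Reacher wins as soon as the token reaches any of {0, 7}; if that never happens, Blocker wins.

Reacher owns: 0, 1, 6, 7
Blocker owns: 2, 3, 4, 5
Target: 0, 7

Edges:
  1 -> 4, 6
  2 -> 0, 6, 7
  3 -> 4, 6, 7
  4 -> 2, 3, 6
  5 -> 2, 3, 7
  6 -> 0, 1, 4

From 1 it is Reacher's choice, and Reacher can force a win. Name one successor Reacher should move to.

6

A0 = {0, 7}
A1: add {6} — 6 (Reacher) has 6→0.
A2: add {1, 2} — 1 (Reacher) has 1→6; 2 (Blocker): all of {0, 6, 7} already in.
A3 = A2; e.g. 3 (Blocker) can still go to 4. Fixed point.
From 1, successor 6 is in the attractor (rank 1); the other successor 4 is not.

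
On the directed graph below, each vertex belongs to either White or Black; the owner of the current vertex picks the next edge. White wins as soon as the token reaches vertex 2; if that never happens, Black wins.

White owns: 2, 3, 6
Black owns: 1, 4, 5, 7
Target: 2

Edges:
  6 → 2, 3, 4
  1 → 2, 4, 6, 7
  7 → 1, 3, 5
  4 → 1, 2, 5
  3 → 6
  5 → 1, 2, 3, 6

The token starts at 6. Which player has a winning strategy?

White

A0 = {2}
A1: add {6} — 6 (White) has 6→2.
6 ∈ A1, so White can force the target.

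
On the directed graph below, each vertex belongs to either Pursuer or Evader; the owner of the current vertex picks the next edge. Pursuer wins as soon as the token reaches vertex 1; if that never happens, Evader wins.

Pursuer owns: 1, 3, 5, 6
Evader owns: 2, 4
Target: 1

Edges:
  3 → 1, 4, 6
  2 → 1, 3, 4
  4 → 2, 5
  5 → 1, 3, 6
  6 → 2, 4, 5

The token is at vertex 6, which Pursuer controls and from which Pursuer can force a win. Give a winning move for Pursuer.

A0 = {1}
A1: add {3, 5} — 3 (Pursuer) has 3→1; 5 (Pursuer) has 5→1.
A2: add {6} — 6 (Pursuer) has 6→5.
A3 = A2; e.g. 2 (Evader) can still go to 4. Fixed point.
From 6, successor 5 is in the attractor (rank 1); the other successors 2, 4 are not.

5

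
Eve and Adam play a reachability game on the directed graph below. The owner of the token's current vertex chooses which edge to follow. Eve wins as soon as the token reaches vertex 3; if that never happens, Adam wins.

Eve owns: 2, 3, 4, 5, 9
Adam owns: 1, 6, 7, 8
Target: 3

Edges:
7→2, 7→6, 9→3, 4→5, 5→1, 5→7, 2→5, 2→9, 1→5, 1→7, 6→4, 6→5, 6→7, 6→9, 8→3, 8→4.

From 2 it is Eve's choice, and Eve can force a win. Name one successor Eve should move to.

9

A0 = {3}
A1: add {9} — 9 (Eve) has 9→3.
A2: add {2} — 2 (Eve) has 2→9.
A3 = A2; e.g. 1 (Adam) can still go to 5. Fixed point.
From 2, successor 9 is in the attractor (rank 1); the other successor 5 is not.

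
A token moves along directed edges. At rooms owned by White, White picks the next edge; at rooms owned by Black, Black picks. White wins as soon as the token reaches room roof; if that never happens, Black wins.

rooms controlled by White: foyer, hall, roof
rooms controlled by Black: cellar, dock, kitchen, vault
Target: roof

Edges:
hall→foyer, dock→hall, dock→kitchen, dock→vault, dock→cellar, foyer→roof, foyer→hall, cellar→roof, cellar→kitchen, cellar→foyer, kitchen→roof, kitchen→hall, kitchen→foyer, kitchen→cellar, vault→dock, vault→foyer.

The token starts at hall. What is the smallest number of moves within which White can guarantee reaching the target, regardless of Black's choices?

A0 = {roof}
A1: add {foyer} — foyer (White) has foyer→roof.
A2: add {hall} — hall (White) has hall→foyer.
A3 = A2; e.g. dock (Black) can still go to kitchen. Fixed point.
hall enters the attractor at level 2, so White can force the target in 2 moves from there.

2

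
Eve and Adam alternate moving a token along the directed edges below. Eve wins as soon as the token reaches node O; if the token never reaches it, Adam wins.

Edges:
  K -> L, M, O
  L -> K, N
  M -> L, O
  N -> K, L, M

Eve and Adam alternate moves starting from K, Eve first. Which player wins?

Track states (vertex, player-to-move).
A0 = {(O,Eve), (O,Adam)}
A1: add {(K,Eve), (M,Eve)}.
(K,Eve) ∈ A1 ⇒ Eve forces the target.

Eve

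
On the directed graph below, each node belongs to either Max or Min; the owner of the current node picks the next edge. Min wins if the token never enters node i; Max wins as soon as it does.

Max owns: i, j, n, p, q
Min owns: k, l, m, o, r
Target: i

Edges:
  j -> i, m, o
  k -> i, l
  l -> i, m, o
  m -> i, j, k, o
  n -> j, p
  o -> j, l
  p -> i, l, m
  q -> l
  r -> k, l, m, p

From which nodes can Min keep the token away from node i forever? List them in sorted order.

A0 = {i}
A1: add {j, p} — j (Max) has j→i; p (Max) has p→i.
A2: add {n} — n (Max) has n→j.
A3 = A2; e.g. k (Min) can still go to l. Fixed point.
Max's attractor = {i, j, n, p}; Min avoids the target exactly from the complement.

k, l, m, o, q, r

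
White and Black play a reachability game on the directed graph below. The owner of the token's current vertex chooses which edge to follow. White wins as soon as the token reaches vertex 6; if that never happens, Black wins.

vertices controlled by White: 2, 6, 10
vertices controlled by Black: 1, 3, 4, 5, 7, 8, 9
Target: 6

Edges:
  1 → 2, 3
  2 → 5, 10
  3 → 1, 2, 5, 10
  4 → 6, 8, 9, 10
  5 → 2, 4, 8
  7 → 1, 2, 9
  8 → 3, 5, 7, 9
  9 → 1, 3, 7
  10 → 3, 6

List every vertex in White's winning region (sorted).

2, 6, 10

A0 = {6}
A1: add {10} — 10 (White) has 10→6.
A2: add {2} — 2 (White) has 2→10.
A3 = A2; e.g. 1 (Black) can still go to 3. Fixed point.
White's winning region = {2, 6, 10}.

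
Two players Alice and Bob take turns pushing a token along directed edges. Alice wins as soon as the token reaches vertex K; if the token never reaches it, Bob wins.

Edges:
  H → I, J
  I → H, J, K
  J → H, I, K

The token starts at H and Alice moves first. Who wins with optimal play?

Track states (vertex, player-to-move).
A0 = {(K,Alice), (K,Bob)}
A1: add {(I,Alice), (J,Alice)}.
A2: add {(H,Bob)}.
A3 = A2; e.g. (H,Alice) stays out. (H,Alice) never enters ⇒ Bob avoids the target.

Bob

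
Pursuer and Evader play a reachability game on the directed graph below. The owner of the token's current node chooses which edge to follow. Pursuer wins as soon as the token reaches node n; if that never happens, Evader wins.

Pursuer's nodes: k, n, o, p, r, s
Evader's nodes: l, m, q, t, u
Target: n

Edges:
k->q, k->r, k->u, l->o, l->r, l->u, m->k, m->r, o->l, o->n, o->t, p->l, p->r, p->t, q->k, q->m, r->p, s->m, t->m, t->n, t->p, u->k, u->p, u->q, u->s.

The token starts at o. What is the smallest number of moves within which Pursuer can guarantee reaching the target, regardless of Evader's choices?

A0 = {n}
A1: add {o} — o (Pursuer) has o→n.
A2 = A1; e.g. k (Pursuer) has no edge into A1. Fixed point.
o enters the attractor at level 1, so Pursuer can force the target in 1 move from there.

1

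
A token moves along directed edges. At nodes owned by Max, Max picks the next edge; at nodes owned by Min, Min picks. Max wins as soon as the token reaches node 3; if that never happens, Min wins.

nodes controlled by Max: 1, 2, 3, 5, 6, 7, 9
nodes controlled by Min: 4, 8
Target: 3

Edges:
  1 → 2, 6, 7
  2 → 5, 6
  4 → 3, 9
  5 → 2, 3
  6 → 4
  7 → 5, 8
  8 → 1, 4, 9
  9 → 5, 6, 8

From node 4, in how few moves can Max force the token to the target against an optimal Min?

A0 = {3}
A1: add {5} — 5 (Max) has 5→3.
A2: add {2, 7, 9} — 2 (Max) has 2→5; 7 (Max) has 7→5; 9 (Max) has 9→5.
A3: add {1, 4} — 1 (Max) has 1→2; 4 (Min): all of {3, 9} already in.
4 enters the attractor at level 3, so Max can force the target in 3 moves from there.

3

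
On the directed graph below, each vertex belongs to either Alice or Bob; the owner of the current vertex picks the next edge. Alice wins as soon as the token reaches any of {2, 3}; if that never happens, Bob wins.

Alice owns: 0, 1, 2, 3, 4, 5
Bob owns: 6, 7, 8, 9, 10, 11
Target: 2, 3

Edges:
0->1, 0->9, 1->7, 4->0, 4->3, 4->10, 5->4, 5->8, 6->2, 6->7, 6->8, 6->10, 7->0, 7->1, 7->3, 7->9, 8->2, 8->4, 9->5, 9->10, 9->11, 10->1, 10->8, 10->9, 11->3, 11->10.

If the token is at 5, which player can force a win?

Alice

A0 = {2, 3}
A1: add {4} — 4 (Alice) has 4→3.
A2: add {5, 8} — 5 (Alice) has 5→4; 8 (Bob): all of {2, 4} already in.
A3 = A2; e.g. 0 (Alice) has no edge into A2. Fixed point.
5 ∈ A2, so Alice can force the target.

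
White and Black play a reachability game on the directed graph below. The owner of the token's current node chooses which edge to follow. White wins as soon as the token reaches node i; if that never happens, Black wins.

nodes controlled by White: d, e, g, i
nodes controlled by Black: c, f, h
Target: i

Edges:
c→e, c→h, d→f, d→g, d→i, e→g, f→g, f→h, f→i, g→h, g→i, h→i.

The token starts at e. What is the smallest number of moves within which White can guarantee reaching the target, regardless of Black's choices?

A0 = {i}
A1: add {d, g, h} — d (White) has d→i; g (White) has g→i; h (Black): all of {i} already in.
A2: add {e, f} — e (White) has e→g; f (Black): all of {g, h, i} already in.
e enters the attractor at level 2, so White can force the target in 2 moves from there.

2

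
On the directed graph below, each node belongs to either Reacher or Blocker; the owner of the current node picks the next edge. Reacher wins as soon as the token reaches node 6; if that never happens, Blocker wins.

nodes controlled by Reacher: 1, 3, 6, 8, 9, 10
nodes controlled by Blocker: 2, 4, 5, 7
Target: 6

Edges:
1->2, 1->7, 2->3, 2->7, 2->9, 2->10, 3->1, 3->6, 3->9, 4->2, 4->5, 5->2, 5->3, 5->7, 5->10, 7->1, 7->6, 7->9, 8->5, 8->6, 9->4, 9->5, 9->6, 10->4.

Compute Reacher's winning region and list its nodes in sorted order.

3, 6, 8, 9

A0 = {6}
A1: add {3, 8, 9} — 3 (Reacher) has 3→6; 8 (Reacher) has 8→6; 9 (Reacher) has 9→6.
A2 = A1; e.g. 1 (Reacher) has no edge into A1. Fixed point.
Reacher's winning region = {3, 6, 8, 9}.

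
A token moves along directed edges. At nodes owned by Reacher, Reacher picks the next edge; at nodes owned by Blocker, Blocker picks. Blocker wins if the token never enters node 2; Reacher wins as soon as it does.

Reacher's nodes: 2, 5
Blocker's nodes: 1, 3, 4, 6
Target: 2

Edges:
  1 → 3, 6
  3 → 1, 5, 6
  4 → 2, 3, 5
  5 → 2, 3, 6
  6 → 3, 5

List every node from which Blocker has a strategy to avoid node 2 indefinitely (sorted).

A0 = {2}
A1: add {5} — 5 (Reacher) has 5→2.
A2 = A1; e.g. 1 (Blocker) can still go to 3. Fixed point.
Reacher's attractor = {2, 5}; Blocker avoids the target exactly from the complement.

1, 3, 4, 6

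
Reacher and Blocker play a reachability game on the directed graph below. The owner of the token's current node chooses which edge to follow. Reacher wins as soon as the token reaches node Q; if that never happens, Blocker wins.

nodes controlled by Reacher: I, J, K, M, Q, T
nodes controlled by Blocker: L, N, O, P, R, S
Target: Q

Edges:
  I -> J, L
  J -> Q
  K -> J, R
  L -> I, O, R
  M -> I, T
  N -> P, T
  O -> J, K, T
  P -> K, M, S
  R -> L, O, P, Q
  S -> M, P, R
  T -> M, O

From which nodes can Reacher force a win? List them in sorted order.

I, J, K, M, O, Q, T

A0 = {Q}
A1: add {J} — J (Reacher) has J→Q.
A2: add {I, K} — I (Reacher) has I→J; K (Reacher) has K→J.
A3: add {M} — M (Reacher) has M→I.
A4: add {T} — T (Reacher) has T→M.
A5: add {O} — O (Blocker): all of {J, K, T} already in.
A6 = A5; e.g. L (Blocker) can still go to R. Fixed point.
Reacher's winning region = {I, J, K, M, O, Q, T}.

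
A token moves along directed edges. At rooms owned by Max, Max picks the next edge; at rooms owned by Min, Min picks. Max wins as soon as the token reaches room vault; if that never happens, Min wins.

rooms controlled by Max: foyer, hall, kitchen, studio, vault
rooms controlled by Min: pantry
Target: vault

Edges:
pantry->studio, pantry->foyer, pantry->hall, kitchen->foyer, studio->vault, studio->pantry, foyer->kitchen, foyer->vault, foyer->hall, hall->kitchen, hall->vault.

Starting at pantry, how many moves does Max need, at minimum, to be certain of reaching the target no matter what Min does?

2

A0 = {vault}
A1: add {foyer, hall, studio} — studio (Max) has studio→vault; foyer (Max) has foyer→vault; hall (Max) has hall→vault.
A2: add {kitchen, pantry} — kitchen (Max) has kitchen→foyer; pantry (Min): all of {studio, foyer, hall} already in.
A2 = all vertices. Fixed point.
pantry enters the attractor at level 2, so Max can force the target in 2 moves from there.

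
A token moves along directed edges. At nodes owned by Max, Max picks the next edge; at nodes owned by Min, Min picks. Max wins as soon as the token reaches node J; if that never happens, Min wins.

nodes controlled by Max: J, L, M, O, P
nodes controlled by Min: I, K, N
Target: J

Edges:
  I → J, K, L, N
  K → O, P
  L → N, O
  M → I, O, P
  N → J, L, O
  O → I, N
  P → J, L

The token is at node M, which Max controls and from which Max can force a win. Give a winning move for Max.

P

A0 = {J}
A1: add {P} — P (Max) has P→J.
A2: add {M} — M (Max) has M→P.
A3 = A2; e.g. I (Min) can still go to K. Fixed point.
From M, successor P is in the attractor (rank 1); the other successors I, O are not.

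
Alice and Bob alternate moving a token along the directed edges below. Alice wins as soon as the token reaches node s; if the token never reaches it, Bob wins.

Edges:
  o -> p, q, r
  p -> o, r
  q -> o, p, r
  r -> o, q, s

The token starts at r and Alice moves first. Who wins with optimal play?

Track states (vertex, player-to-move).
A0 = {(s,Alice), (s,Bob)}
A1: add {(r,Alice)}.
(r,Alice) ∈ A1 ⇒ Alice forces the target.

Alice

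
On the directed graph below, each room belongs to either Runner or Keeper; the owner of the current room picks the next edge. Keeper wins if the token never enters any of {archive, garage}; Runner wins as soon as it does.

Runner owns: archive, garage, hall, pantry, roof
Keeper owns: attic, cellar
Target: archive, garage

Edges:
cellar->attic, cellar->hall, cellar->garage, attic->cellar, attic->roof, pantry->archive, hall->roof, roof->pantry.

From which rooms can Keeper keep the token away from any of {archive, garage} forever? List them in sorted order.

A0 = {archive, garage}
A1: add {pantry} — pantry (Runner) has pantry→archive.
A2: add {roof} — roof (Runner) has roof→pantry.
A3: add {hall} — hall (Runner) has hall→roof.
A4 = A3; e.g. attic (Keeper) can still go to cellar. Fixed point.
Runner's attractor = {archive, garage, hall, pantry, roof}; Keeper avoids the target exactly from the complement.

attic, cellar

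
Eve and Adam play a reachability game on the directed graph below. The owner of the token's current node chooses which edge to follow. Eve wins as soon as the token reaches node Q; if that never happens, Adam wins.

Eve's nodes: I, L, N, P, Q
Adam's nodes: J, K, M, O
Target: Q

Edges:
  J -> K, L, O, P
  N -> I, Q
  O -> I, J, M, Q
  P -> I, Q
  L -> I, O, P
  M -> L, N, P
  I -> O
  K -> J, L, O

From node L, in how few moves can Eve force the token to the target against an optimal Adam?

A0 = {Q}
A1: add {N, P} — N (Eve) has N→Q; P (Eve) has P→Q.
A2: add {L} — L (Eve) has L→P.
L enters the attractor at level 2, so Eve can force the target in 2 moves from there.

2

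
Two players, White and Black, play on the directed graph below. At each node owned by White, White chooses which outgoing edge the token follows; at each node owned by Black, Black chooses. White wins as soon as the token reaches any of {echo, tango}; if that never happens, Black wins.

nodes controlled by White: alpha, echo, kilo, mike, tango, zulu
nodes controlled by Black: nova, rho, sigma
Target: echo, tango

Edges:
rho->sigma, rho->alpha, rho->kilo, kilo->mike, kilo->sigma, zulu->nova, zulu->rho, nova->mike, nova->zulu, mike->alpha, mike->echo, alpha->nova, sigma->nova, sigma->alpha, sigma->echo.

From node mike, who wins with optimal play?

White

A0 = {echo, tango}
A1: add {mike} — mike (White) has mike→echo.
mike ∈ A1, so White can force the target.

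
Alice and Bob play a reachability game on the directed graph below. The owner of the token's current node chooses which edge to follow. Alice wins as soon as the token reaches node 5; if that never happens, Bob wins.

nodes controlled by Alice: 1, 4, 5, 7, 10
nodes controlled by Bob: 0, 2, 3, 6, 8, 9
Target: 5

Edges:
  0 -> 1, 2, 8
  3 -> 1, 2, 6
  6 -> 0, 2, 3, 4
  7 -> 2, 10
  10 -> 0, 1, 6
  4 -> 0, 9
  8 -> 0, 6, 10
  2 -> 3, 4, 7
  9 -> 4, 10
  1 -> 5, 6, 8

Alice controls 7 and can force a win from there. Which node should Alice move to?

A0 = {5}
A1: add {1} — 1 (Alice) has 1→5.
A2: add {10} — 10 (Alice) has 10→1.
A3: add {7} — 7 (Alice) has 7→10.
A4 = A3; e.g. 0 (Bob) can still go to 2. Fixed point.
From 7, successor 10 is in the attractor (rank 2); the other successor 2 is not.

10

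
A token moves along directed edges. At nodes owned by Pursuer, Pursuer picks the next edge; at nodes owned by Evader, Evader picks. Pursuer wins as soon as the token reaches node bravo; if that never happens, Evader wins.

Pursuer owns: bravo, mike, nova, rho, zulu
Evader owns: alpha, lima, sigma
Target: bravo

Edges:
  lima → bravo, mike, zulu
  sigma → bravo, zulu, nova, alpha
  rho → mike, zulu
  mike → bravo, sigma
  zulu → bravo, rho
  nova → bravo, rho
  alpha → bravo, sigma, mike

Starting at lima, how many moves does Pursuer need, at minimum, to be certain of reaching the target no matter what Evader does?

A0 = {bravo}
A1: add {mike, nova, zulu} — mike (Pursuer) has mike→bravo; zulu (Pursuer) has zulu→bravo; nova (Pursuer) has nova→bravo.
A2: add {lima, rho} — lima (Evader): all of {bravo, mike, zulu} already in; rho (Pursuer) has rho→mike.
A3 = A2; e.g. sigma (Evader) can still go to alpha. Fixed point.
lima enters the attractor at level 2, so Pursuer can force the target in 2 moves from there.

2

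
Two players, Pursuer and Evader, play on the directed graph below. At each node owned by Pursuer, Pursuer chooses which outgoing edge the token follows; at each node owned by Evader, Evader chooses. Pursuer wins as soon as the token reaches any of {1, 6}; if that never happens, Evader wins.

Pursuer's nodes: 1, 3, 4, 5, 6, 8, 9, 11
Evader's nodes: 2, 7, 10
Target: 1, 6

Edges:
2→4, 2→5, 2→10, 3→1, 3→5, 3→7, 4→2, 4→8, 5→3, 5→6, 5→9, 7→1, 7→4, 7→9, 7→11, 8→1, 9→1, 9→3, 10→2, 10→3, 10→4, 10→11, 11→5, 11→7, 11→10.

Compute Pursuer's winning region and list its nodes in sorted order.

A0 = {1, 6}
A1: add {3, 5, 8, 9} — 3 (Pursuer) has 3→1; 5 (Pursuer) has 5→6; 8 (Pursuer) has 8→1; 9 (Pursuer) has 9→1.
A2: add {4, 11} — 4 (Pursuer) has 4→8; 11 (Pursuer) has 11→5.
A3: add {7} — 7 (Evader): all of {1, 4, 9, 11} already in.
A4 = A3; e.g. 2 (Evader) can still go to 10. Fixed point.
Pursuer's winning region = {1, 3, 4, 5, 6, 7, 8, 9, 11}.

1, 3, 4, 5, 6, 7, 8, 9, 11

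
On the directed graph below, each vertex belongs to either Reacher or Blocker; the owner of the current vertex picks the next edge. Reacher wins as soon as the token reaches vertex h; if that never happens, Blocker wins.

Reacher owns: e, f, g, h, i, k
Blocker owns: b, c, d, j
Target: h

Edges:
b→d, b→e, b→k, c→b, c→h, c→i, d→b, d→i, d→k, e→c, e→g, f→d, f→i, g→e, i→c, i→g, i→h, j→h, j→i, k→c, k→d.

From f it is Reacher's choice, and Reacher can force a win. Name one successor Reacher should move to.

i

A0 = {h}
A1: add {i} — i (Reacher) has i→h.
A2: add {f, j} — f (Reacher) has f→i; j (Blocker): all of {h, i} already in.
A3 = A2; e.g. b (Blocker) can still go to d. Fixed point.
From f, successor i is in the attractor (rank 1); the other successor d is not.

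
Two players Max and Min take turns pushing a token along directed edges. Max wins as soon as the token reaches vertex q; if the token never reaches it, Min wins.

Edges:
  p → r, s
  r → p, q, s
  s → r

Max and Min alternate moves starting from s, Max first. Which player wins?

Min

Track states (vertex, player-to-move).
A0 = {(q,Max), (q,Min)}
A1: add {(r,Max)}.
A2: add {(s,Min)}.
A3: add {(p,Max)}.
A4 = A3; e.g. (p,Min) stays out. (s,Max) never enters ⇒ Min avoids the target.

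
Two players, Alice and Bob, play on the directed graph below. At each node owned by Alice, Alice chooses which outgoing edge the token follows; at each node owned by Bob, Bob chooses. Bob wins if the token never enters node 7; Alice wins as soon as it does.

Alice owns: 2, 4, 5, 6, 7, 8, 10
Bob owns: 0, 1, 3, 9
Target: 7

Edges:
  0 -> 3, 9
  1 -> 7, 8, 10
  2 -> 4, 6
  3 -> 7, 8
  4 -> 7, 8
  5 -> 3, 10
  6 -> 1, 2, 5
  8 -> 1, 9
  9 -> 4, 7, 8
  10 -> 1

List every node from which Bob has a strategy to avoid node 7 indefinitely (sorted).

A0 = {7}
A1: add {4} — 4 (Alice) has 4→7.
A2: add {2} — 2 (Alice) has 2→4.
A3: add {6} — 6 (Alice) has 6→2.
A4 = A3; e.g. 0 (Bob) can still go to 3. Fixed point.
Alice's attractor = {2, 4, 6, 7}; Bob avoids the target exactly from the complement.

0, 1, 3, 5, 8, 9, 10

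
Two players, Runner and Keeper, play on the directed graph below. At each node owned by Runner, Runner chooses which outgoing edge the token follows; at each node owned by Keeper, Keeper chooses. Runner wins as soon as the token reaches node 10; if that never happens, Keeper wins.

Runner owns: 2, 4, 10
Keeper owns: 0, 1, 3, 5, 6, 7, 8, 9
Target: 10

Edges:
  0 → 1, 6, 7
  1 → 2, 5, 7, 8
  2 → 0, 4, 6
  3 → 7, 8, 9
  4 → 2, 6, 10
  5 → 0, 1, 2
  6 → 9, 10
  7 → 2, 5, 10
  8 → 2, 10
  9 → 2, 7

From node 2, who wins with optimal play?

Runner

A0 = {10}
A1: add {4} — 4 (Runner) has 4→10.
A2: add {2} — 2 (Runner) has 2→4.
2 ∈ A2, so Runner can force the target.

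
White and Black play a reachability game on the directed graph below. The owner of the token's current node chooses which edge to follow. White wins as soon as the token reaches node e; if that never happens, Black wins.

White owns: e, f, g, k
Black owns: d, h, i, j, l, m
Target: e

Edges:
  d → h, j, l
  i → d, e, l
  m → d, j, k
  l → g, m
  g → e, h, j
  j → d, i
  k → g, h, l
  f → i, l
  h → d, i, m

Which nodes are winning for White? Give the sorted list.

e, g, k

A0 = {e}
A1: add {g} — g (White) has g→e.
A2: add {k} — k (White) has k→g.
A3 = A2; e.g. d (Black) can still go to h. Fixed point.
White's winning region = {e, g, k}.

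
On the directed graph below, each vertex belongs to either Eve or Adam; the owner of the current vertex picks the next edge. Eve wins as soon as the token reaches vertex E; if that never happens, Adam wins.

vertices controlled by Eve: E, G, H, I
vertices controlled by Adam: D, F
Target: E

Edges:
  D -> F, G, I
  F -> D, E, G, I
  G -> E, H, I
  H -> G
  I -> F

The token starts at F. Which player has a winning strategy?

Adam

A0 = {E}
A1: add {G} — G (Eve) has G→E.
A2: add {H} — H (Eve) has H→G.
A3 = A2; e.g. D (Adam) can still go to F. Fixed point.
F never enters the attractor, so Adam can avoid the target forever.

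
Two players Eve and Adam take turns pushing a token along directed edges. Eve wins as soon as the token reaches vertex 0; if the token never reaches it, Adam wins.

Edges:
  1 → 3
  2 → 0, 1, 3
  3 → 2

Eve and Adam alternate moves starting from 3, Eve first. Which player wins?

Adam

Track states (vertex, player-to-move).
A0 = {(0,Eve), (0,Adam)}
A1: add {(2,Eve)}.
A2: add {(3,Adam)}.
A3: add {(1,Eve)}.
A4 = A3; e.g. (1,Adam) stays out. (3,Eve) never enters ⇒ Adam avoids the target.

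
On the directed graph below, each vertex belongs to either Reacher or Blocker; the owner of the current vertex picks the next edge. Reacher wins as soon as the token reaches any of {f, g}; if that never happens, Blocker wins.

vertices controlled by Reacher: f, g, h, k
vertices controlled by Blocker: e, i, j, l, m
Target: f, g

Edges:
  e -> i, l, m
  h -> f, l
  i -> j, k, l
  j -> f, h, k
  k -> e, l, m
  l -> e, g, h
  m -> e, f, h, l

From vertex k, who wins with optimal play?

Blocker

A0 = {f, g}
A1: add {h} — h (Reacher) has h→f.
A2 = A1; e.g. e (Blocker) can still go to i. Fixed point.
k never enters the attractor, so Blocker can avoid the target forever.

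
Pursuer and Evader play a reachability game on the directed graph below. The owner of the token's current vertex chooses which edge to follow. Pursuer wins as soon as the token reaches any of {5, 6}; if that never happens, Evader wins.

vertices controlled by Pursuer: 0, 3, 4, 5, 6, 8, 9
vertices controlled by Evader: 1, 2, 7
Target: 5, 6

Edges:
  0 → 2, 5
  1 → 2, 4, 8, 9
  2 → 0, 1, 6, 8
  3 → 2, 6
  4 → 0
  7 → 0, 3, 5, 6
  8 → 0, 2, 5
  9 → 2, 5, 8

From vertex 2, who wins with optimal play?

A0 = {5, 6}
A1: add {0, 3, 8, 9} — 0 (Pursuer) has 0→5; 3 (Pursuer) has 3→6; 8 (Pursuer) has 8→5; 9 (Pursuer) has 9→5.
A2: add {4, 7} — 4 (Pursuer) has 4→0; 7 (Evader): all of {0, 3, 5, 6} already in.
A3 = A2; e.g. 1 (Evader) can still go to 2. Fixed point.
2 never enters the attractor, so Evader can avoid the target forever.

Evader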